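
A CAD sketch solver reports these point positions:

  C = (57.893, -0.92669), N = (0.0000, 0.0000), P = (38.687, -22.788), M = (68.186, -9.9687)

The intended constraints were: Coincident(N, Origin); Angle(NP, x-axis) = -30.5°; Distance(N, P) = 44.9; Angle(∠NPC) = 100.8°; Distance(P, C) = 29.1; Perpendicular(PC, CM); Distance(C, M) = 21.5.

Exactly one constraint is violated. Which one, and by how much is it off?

Distance(C, M) = 21.5 — off by 7.80.

N = (0.00, 0.00) ✓; NP at -30.50° ✓; |NP| = 44.90 ✓; ∠NPC = 100.8° ✓; |PC| = 29.10 ✓; ∠(PC, CM) = 90.00° ✓; |CM| = 13.70 ✗.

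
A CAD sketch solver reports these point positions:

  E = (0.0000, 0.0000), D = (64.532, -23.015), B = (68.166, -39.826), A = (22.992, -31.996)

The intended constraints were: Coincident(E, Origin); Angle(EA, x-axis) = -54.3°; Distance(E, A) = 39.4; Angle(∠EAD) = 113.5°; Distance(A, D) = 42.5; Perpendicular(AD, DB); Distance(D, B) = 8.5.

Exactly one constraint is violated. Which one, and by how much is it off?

Distance(D, B) = 8.5 — off by 8.70.

E = (0.00, 0.00) ✓; EA at -54.30° ✓; |EA| = 39.40 ✓; ∠EAD = 113.5° ✓; |AD| = 42.50 ✓; ∠(AD, DB) = 90.00° ✓; |DB| = 17.20 ✗.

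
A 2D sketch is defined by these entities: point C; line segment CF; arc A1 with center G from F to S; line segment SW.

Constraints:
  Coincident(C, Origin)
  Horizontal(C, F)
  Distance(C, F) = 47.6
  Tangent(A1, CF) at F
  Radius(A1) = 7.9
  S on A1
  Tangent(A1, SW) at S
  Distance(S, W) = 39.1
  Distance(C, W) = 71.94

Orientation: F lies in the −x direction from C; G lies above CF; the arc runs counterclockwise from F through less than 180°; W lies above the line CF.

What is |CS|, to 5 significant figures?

41.635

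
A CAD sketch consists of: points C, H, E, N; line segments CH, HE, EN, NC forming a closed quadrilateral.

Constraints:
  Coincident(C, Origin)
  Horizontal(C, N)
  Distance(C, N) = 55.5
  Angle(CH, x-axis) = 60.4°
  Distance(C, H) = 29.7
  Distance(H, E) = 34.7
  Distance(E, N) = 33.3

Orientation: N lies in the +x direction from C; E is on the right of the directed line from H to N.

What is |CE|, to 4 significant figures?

24.42

C is at the origin; CN is horizontal with |CN| = 55.5 and N in +x, so N = (55.5, 0). CH runs at 60.4° with |CH| = 29.7, so H = (14.67, 25.82). E is determined by |HE| = 34.7 and |EN| = 33.3 together: it lies at the intersection of circle(H, 34.7) and circle(N, 33.3). With |HN| = 48.31, the foot of the radical line on HN is 25.14 from H and the perpendicular offset is √(34.7² − 25.14²) = 23.92. Taking the right-of-HN solution: E = (23.13, -7.828).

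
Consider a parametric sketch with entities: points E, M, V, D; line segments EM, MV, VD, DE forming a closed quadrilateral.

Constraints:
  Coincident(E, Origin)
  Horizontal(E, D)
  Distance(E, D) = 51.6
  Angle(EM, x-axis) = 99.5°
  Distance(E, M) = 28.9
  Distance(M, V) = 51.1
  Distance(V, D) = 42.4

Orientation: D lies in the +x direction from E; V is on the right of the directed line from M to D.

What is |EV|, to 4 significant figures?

23.55

E is at the origin; E and D share the same y with |ED| = 51.6 and D in +x, so D = (51.6, 0). EM runs at 99.5° with |EM| = 28.9, so M = (-4.770, 28.50). V is determined by |MV| = 51.1 and |VD| = 42.4 together: it lies at the intersection of circle(M, 51.1) and circle(D, 42.4). With |MD| = 63.17, the foot of the radical line on MD is 38.02 from M and the perpendicular offset is √(51.1² − 38.02²) = 34.14. Taking the right-of-MD solution: V = (13.76, -19.12).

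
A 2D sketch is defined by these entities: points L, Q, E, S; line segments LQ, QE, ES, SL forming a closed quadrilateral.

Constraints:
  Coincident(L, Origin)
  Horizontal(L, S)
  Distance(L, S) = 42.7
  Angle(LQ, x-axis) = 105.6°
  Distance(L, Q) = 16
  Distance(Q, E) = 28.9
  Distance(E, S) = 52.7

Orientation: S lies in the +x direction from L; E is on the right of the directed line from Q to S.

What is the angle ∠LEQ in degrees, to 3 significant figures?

24.2°

Checks: |QE| = 28.90 ✓; |ES| = 52.70 ✓.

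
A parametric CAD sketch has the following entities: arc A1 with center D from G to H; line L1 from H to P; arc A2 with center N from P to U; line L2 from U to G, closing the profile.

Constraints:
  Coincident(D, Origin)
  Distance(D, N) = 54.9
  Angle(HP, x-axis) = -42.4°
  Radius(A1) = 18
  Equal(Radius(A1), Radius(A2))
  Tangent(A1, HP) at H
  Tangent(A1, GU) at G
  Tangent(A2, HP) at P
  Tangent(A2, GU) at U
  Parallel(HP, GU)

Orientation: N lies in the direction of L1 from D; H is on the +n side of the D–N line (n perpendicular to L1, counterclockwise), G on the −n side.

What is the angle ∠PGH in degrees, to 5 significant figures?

56.746°

The slot axis is L1's direction at -42.4°, so u = (cos -42.4°, sin -42.4°) = (0.73846, -0.67430) and n = (−sin -42.4°, cos -42.4°) = (0.67430, 0.73846). D is at the origin and N lies 54.9 along u from D, so N = 54.9·u = (40.541, -37.019). Tangency of A1 to both parallel lines with radius 18.0 puts H and G at D ± 18.0·n: H = (12.137, 13.292), G = (-12.137, -13.292). Equal radii place P and U the same way about N: P = N + 18.0·n = (52.679, -23.727), U = N − 18.0·n = (28.404, -50.311). Then cos ∠PGH = GP·GH / (|GP||GH|), giving 56.746°.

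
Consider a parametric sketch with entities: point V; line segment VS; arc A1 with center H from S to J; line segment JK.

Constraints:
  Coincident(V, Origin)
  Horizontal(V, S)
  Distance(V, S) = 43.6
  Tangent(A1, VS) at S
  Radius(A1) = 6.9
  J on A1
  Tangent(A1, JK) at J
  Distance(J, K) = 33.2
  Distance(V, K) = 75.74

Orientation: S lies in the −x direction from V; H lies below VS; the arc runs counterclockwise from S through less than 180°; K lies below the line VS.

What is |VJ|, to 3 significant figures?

48.9

Checks: |HJ| = 6.900 ✓; ∠(HJ, JK) = 90.00° ✓; |JK| = 33.20 ✓; |VK| = 75.74 ✓.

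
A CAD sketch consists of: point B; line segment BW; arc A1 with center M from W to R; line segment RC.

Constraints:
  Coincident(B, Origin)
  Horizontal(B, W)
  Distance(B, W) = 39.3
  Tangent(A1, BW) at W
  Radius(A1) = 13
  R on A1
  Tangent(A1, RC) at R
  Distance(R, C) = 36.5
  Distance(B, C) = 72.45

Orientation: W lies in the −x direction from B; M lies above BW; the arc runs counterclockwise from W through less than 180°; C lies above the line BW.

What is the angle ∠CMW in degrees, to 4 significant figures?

158.9°

B is at the origin; B and W share the same y with |BW| = 39.3 and W on the −x side, so W = (-39.30, 0.000). A1 meets BW tangentially, so MW is at right angles to BW, so M = W + (0, 13) = (-39.30, 13.00). Since MR ⟂ RC (tangency), |MC| = √(13.0² + 36.5²) = 38.75 regardless of where R sits on A1. So C lies on both circle(B, 72.45) and circle(M, 38.75); the above-BW intersection is C = (-53.22, 49.16). R is the foot of the tangent from C: R = (-29.44, 21.47).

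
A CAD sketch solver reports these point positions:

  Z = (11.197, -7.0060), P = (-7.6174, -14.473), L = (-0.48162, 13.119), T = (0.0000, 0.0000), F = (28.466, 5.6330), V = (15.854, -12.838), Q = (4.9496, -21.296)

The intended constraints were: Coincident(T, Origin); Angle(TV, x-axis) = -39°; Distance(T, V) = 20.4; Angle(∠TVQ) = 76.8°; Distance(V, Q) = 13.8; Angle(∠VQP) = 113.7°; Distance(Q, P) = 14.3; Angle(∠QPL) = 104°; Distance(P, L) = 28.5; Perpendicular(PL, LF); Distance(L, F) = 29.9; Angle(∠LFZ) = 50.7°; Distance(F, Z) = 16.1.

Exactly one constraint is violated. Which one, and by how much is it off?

Distance(F, Z) = 16.1 — off by 5.30.

T = (0.00, 0.00) ✓; TV at -39.00° ✓; |TV| = 20.40 ✓; ∠TVQ = 76.80° ✓; |VQ| = 13.80 ✓; ∠VQP = 113.7° ✓; |QP| = 14.30 ✓; ∠QPL = 104.0° ✓; |PL| = 28.50 ✓; ∠(PL, LF) = 90.00° ✓; |LF| = 29.90 ✓; ∠LFZ = 50.70° ✓; |FZ| = 21.40 ✗.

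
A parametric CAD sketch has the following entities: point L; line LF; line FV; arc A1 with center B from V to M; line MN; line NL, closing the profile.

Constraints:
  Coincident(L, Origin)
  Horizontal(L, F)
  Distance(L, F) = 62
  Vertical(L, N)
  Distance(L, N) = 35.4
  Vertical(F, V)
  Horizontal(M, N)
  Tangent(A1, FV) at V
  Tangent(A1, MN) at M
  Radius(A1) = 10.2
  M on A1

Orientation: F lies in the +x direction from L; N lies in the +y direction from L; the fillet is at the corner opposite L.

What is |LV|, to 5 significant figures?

66.926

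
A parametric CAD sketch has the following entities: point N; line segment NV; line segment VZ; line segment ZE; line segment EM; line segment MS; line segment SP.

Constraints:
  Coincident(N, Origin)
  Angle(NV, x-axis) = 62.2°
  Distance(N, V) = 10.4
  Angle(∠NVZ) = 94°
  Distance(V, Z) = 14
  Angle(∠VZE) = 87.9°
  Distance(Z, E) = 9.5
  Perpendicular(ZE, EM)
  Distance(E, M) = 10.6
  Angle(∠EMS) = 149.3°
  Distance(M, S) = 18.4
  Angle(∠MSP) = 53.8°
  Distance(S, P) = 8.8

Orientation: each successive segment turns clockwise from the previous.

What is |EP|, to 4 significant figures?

22.38

N is at the origin; NV runs at 62.2° with length 10.4, so V = (4.850, 9.200). ∠NVZ = 94.0° gives VZ at -23.80° from the x-axis; with |VZ| = 14.0, Z = (17.66, 3.550). ∠VZE = 87.9° gives ZE at -115.9° from the x-axis; with |ZE| = 9.5, E = (13.51, -4.996). ZE ⟂ EM, so EM runs at 154.1°; with |EM| = 10.6, M = (3.975, -0.3657). ∠EMS = 149.3° gives MS at 123.4° from the x-axis; with |MS| = 18.4, S = (-6.154, 15.00). ∠MSP = 53.8° gives SP at -2.800° from the x-axis; with |SP| = 8.8, P = (2.636, 14.57). Then |EP| = |P − E| = 22.38.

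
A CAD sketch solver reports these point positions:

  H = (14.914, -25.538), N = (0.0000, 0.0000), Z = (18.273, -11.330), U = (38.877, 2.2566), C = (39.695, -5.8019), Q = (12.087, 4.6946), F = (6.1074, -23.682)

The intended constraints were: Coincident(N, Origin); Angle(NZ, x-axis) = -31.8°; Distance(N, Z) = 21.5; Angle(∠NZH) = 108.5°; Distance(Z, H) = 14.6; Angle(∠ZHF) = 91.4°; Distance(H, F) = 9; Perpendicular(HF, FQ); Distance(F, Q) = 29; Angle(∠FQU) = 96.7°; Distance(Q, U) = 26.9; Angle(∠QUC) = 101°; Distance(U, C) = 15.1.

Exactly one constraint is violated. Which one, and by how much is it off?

Distance(U, C) = 15.1 — off by 7.00.

N = (0.00, 0.00) ✓; NZ at -31.80° ✓; |NZ| = 21.50 ✓; ∠NZH = 108.5° ✓; |ZH| = 14.60 ✓; ∠ZHF = 91.40° ✓; |HF| = 9.000 ✓; ∠(HF, FQ) = 90.00° ✓; |FQ| = 29.00 ✓; ∠FQU = 96.70° ✓; |QU| = 26.90 ✓; ∠QUC = 101.0° ✓; |UC| = 8.100 ✗.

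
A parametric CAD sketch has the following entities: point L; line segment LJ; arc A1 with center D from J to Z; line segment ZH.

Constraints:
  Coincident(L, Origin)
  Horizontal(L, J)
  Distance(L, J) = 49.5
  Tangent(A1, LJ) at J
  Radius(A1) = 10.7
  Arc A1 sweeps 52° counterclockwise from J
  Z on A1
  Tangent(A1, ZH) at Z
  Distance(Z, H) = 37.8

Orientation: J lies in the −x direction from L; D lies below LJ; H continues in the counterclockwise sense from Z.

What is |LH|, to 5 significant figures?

87.995

L is at the origin; LJ is horizontal with |LJ| = 49.5 and J on the −x side, so J = (-49.500, 0.0000). A1 meets LJ tangentially, so DJ is at right angles to LJ, so D = J + (0, -10.7) = (-49.500, -10.700). On A1, J sits at bearing 90° from D; a 52° counterclockwise sweep puts Z at bearing 142°, so Z = D + 10.7·(cos 142°, sin 142°) = (-57.932, -4.1124). Tangency of A1 to ZH means the radius DZ is perpendicular to ZH, so ZH runs along (−sin 142°, cos 142°); with |ZH| = 37.8, H = (-81.204, -33.899). Then |LH| = |H − L| = 87.995.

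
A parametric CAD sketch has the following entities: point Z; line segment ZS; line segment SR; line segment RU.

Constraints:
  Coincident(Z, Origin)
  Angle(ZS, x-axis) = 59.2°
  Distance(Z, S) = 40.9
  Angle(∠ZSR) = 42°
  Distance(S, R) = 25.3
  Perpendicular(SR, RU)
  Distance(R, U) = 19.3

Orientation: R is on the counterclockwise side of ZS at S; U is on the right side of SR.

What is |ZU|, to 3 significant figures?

46.9

Z is at the origin; ZS runs at 59.2° with length 40.9, so S = 40.9·(cos 59.2°, sin 59.2°) = (20.9, 35.1). ∠ZSR = 42.0°, so SR runs at 59.2° + (180° − 42.0°) = 197° from the x-axis; with |SR| = 25.3, R = S + 25.3·(cos 197°, sin 197°) = (-3.23, 27.7). SR ⟂ RU; with |RU| = 19.3 on the right of SR, U = R + 19.3·(-0.296, 0.955) = (-8.93, 46.1). Then |ZU| = |U − Z| = 46.9.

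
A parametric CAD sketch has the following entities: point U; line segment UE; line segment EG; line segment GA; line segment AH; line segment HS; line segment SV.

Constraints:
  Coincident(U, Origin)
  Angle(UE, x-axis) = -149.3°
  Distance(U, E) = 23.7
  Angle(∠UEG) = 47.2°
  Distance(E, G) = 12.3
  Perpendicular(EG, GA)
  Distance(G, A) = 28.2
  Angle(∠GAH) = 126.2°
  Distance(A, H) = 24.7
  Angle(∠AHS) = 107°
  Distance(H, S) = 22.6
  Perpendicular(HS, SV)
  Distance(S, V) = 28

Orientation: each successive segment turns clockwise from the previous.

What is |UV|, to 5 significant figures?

27.193

U is at the origin; UE runs at -149.3° with length 23.7, so E = (-20.378, -12.100). ∠UEG = 47.2° gives EG at 77.900° from the x-axis; with |EG| = 12.3, G = (-17.800, -0.073133). EG is perpendicular to GA, so GA runs at -12.100°; with |GA| = 28.2, A = (9.7733, -5.9844). ∠GAH = 126.2° gives AH at -65.900° from the x-axis; with |AH| = 24.7, H = (19.859, -28.531). ∠AHS = 107.0° gives HS at -138.90° from the x-axis; with |HS| = 22.6, S = (2.8285, -43.388). The perpendicularity gives SV at right angles to HS, so SV runs at 131.10°; with |SV| = 28.0, V = (-15.578, -22.288). Then |UV| = |V − U| = 27.193.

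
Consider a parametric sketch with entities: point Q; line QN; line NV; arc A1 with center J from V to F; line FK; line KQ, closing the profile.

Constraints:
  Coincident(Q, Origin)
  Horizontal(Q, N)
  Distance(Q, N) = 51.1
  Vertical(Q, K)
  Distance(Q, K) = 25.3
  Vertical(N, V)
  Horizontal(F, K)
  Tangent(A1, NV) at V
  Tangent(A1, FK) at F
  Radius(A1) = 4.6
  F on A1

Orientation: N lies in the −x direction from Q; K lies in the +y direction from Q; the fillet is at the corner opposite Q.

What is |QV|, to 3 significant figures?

55.1

Q is at the origin; Q and N share the same y with |QN| = 51.1 and N on the −x side, so N = (-51.1, 0.00). QK is vertical with |QK| = 25.3 and K on the +y side, so K = (0.00, 25.3). The virtual corner opposite Q is at (-51.1, 25.3). Tangency of A1 to NV means the radius JV is perpendicular to NV and since A1 is tangent to FK there, JF ⟂ FK, with radius 4.6, so the center J sits 4.6 in from both sides at J = (-46.5, 20.7). That places the tangent points at V = (-51.1, 20.7) on NV and F = (-46.5, 25.3) on FK. Then |QV| = |V − Q| = 55.1.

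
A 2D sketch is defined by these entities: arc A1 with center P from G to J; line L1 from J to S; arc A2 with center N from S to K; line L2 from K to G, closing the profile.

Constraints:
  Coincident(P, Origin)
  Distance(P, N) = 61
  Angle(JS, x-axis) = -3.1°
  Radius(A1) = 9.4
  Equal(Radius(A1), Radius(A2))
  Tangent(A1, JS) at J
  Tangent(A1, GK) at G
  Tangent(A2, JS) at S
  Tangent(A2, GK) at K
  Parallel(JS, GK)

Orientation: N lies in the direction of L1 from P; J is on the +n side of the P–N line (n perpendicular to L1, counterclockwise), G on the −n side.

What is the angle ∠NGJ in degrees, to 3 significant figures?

81.2°

The slot axis is L1's direction at -3.1°, so u = (cos -3.1°, sin -3.1°) = (0.999, -0.0541) and n = (−sin -3.1°, cos -3.1°) = (0.0541, 0.999). P is at the origin and N lies 61.0 along u from P, so N = 61.0·u = (60.9, -3.30). Tangency of A1 to both parallel lines with radius 9.4 puts J and G at P ± 9.4·n: J = (0.508, 9.39), G = (-0.508, -9.39). Then cos ∠NGJ = GN·GJ / (|GN||GJ|), giving 81.2°.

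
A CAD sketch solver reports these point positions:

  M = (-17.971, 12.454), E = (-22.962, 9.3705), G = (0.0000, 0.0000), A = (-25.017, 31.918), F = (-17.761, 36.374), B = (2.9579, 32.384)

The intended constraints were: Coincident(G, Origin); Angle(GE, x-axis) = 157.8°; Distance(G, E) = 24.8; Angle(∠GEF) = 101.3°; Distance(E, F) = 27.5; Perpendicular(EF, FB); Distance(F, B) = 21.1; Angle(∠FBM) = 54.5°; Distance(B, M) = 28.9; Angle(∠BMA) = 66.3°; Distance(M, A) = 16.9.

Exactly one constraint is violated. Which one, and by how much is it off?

Distance(M, A) = 16.9 — off by 3.80.

G = (0.00, 0.00) ✓; GE at 157.8° ✓; |GE| = 24.80 ✓; ∠GEF = 101.3° ✓; |EF| = 27.50 ✓; ∠(EF, FB) = 90.00° ✓; |FB| = 21.10 ✓; ∠FBM = 54.50° ✓; |BM| = 28.90 ✓; ∠BMA = 66.30° ✓; |MA| = 20.70 ✗.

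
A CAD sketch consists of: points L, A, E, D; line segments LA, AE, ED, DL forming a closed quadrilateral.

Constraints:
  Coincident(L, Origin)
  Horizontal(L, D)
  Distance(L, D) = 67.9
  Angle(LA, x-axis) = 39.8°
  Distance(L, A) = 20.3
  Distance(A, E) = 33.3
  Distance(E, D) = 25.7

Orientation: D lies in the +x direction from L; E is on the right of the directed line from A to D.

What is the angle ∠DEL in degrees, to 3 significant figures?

158°

L is at the origin; LD is horizontal with |LD| = 67.9 and D in +x, so D = (67.9, 0). LA runs at 39.8° with |LA| = 20.3, so A = (15.6, 13.0). E is determined by |AE| = 33.3 and |ED| = 25.7 together: it lies at the intersection of circle(A, 33.3) and circle(D, 25.7). With |AD| = 53.9, the foot of the radical line on AD is 31.1 from A and the perpendicular offset is √(33.3² − 31.1²) = 11.9. Taking the right-of-AD solution: E = (42.9, -6.04).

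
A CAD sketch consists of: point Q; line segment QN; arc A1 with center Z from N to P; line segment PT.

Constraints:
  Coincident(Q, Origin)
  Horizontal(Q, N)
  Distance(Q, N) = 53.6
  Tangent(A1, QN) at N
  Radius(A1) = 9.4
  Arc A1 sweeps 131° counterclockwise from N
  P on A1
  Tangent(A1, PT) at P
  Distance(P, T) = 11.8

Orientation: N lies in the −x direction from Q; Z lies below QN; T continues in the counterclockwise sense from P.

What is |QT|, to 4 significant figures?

58.33

Q is at the origin; Q and N share the same y with |QN| = 53.6 and N on the −x side, so N = (-53.60, 0.000). Since A1 is tangent to QN there, ZN ⟂ QN, so Z = N + (0, -9.4) = (-53.60, -9.400). On A1, N sits at bearing 90° from Z; a 131° counterclockwise sweep puts P at bearing 221°, so P = Z + 9.4·(cos 221°, sin 221°) = (-60.69, -15.57). The tangent condition forces ZP to be normal to PT, so PT runs along (−sin 221°, cos 221°); with |PT| = 11.8, T = (-52.95, -24.47). Then |QT| = |T − Q| = 58.33.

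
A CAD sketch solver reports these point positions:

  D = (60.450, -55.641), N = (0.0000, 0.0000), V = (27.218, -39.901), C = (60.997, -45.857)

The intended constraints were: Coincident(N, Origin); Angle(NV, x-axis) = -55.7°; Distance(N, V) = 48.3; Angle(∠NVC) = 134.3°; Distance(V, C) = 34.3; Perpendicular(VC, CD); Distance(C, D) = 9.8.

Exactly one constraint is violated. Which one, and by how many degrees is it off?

Perpendicular(VC, CD) — off by 6.80°.

N = (0.00, 0.00) ✓; NV at -55.70° ✓; |NV| = 48.30 ✓; ∠NVC = 134.3° ✓; |VC| = 34.30 ✓; ∠(VC, CD) = 83.20° ✗; |CD| = 9.799 ✓.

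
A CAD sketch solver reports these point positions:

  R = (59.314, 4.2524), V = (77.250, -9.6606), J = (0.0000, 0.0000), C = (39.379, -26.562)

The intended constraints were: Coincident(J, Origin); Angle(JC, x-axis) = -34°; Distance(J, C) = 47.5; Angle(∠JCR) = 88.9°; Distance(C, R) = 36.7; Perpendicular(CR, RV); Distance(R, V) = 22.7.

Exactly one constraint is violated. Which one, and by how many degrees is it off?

Perpendicular(CR, RV) — off by 4.90°.

J = (0.00, 0.00) ✓; JC at -34.00° ✓; |JC| = 47.50 ✓; ∠JCR = 88.90° ✓; |CR| = 36.70 ✓; ∠(CR, RV) = 94.90° ✗; |RV| = 22.70 ✓.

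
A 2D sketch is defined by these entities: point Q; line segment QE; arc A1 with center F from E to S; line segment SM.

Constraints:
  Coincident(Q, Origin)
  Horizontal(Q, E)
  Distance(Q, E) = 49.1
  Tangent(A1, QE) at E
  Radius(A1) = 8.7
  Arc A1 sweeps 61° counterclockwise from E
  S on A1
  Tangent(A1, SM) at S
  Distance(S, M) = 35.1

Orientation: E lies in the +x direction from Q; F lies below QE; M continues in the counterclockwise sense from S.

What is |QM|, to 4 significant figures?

42.86

On A1, E sits at bearing 90° from F; a 61° counterclockwise sweep puts S at bearing 151°, so S = F + 8.7·(cos 151°, sin 151°) = (41.49, -4.482). A1 meets SM tangentially, so FS is at right angles to SM, so SM runs along (−sin 151°, cos 151°); with |SM| = 35.1, M = (24.47, -35.18). Then |QM| = |M − Q| = 42.86.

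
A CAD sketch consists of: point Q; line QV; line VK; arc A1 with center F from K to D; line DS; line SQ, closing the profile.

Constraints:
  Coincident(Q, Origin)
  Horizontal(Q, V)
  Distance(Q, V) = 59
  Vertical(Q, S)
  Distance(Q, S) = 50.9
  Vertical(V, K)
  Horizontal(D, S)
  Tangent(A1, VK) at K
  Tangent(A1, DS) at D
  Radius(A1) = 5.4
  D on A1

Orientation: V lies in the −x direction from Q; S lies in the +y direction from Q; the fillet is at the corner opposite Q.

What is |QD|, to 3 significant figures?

73.9

Q is at the origin; Q and V share the same y with |QV| = 59.0 and V on the −x side, so V = (-59.0, 0.00). QS is vertical with |QS| = 50.9 and S on the +y side, so S = (0.00, 50.9). The virtual corner opposite Q is at (-59.0, 50.9). The tangent condition forces FK to be normal to VK and tangency of A1 to DS means the radius FD is perpendicular to DS, with radius 5.4, so the center F sits 5.4 in from both sides at F = (-53.6, 45.5). That places the tangent points at K = (-59.0, 45.5) on VK and D = (-53.6, 50.9) on DS. Then |QD| = |D − Q| = 73.9.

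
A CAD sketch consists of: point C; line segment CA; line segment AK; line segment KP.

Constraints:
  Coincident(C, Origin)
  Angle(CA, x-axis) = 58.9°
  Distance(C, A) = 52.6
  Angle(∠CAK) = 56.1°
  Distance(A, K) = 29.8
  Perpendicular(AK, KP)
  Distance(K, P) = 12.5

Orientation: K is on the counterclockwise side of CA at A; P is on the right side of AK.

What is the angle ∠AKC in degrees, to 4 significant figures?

89.39°

C is at the origin; CA runs at 58.9° with length 52.6, so A = 52.6·(cos 58.9°, sin 58.9°) = (27.17, 45.04). ∠CAK = 56.1°, so AK runs at 58.9° + (180° − 56.1°) = 182.8° from the x-axis; with |AK| = 29.8, K = A + 29.8·(cos 182.8°, sin 182.8°) = (-2.595, 43.58). Then cos ∠AKC = KA·KC / (|KA||KC|), giving 89.39°.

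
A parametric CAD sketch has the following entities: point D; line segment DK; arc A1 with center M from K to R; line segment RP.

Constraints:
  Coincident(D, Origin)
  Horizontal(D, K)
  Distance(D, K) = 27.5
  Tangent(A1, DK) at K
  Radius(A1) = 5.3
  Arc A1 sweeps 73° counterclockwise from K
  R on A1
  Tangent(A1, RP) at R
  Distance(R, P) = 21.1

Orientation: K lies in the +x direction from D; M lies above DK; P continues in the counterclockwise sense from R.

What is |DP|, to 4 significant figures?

45.53

D is at the origin; D and K share the same y with |DK| = 27.5 and K on the +x side, so K = (27.50, 0.000). A1 meets DK tangentially, so MK is at right angles to DK, so M = K + (0, 5.3) = (27.50, 5.300). On A1, K sits at bearing -90° from M; a 73° counterclockwise sweep puts R at bearing -17°, so R = M + 5.3·(cos -17°, sin -17°) = (32.57, 3.750). Tangency of A1 to RP means the radius MR is perpendicular to RP, so RP runs along (−sin -17°, cos -17°); with |RP| = 21.1, P = (38.74, 23.93). Then |DP| = |P − D| = 45.53.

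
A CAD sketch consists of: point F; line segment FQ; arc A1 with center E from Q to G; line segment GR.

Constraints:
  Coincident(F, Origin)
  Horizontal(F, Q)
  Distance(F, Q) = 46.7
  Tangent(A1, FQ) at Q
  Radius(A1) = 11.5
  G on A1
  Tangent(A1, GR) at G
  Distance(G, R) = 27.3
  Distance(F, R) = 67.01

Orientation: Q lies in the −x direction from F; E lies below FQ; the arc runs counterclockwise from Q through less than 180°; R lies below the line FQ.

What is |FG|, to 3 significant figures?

59.6

Checks: |EQ| = 11.50 ✓; |EG| = 11.50 ✓; ∠(EG, GR) = 90.00° ✓; |GR| = 27.30 ✓; |FR| = 67.01 ✓.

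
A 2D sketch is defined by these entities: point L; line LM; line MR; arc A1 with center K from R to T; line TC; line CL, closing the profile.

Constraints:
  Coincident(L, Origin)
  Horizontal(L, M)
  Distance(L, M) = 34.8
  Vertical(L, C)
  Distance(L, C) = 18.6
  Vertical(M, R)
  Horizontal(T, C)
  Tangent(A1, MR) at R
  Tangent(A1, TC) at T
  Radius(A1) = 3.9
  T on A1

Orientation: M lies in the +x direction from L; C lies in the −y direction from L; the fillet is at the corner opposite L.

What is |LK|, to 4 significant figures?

34.22

L is at the origin; L and M share the same y with |LM| = 34.8 and M on the +x side, so M = (34.80, 0.000). L and C share the same x with |LC| = 18.6 and C on the −y side, so C = (0.000, -18.60). The virtual corner opposite L is at (34.80, -18.60). The tangent condition forces KR to be normal to MR and the tangent condition forces KT to be normal to TC, with radius 3.9, so the center K sits 3.9 in from both sides at K = (30.90, -14.70). Then |LK| = |K − L| = 34.22.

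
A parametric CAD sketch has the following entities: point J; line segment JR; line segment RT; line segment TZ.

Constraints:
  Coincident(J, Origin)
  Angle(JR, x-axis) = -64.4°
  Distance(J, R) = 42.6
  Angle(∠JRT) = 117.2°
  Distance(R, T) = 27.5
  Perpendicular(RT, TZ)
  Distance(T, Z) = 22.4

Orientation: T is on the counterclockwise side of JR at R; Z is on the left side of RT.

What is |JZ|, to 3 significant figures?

49.5

∠JRT = 117.2°, so RT runs at -64.4° + (180° − 117.2°) = -1.60° from the x-axis; with |RT| = 27.5, T = R + 27.5·(cos -1.60°, sin -1.60°) = (45.9, -39.2). RT is perpendicular to TZ; with |TZ| = 22.4 on the left of RT, Z = T + 22.4·(0.0279, 1.00) = (46.5, -16.8). Then |JZ| = |Z − J| = 49.5.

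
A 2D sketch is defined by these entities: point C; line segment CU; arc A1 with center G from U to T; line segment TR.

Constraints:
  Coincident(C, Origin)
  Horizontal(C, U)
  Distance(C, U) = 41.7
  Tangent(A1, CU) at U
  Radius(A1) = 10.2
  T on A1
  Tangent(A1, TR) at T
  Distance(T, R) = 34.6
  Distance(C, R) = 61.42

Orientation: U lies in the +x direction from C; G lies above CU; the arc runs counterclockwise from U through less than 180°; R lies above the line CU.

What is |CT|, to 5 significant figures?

53.101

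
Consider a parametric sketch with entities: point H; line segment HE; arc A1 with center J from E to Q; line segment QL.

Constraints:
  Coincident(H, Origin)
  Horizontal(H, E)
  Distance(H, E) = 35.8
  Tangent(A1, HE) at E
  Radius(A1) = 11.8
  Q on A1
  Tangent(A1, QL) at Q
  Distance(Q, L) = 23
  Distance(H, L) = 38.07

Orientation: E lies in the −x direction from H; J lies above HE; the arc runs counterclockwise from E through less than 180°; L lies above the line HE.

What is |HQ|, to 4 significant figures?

26.06

Checks: |JQ| = 11.80 ✓; ∠(JQ, QL) = 90.00° ✓; |QL| = 23.00 ✓; |HL| = 38.07 ✓.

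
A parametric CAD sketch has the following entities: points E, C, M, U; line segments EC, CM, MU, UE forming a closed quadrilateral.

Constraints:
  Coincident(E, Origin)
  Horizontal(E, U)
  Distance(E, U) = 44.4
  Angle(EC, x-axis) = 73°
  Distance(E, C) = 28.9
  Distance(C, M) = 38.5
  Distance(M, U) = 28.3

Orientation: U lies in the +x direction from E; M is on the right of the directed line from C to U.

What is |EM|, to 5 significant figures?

20.289

Checks: |CM| = 38.50 ✓; |MU| = 28.30 ✓.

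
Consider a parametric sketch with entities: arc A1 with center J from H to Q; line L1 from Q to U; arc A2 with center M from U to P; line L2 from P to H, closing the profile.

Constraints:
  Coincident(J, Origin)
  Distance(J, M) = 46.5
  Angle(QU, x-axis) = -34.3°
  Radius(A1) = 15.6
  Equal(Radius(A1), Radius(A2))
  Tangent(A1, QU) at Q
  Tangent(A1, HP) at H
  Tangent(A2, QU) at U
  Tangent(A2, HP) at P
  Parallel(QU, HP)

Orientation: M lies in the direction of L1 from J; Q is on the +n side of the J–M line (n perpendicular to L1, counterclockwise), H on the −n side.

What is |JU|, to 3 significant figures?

49.0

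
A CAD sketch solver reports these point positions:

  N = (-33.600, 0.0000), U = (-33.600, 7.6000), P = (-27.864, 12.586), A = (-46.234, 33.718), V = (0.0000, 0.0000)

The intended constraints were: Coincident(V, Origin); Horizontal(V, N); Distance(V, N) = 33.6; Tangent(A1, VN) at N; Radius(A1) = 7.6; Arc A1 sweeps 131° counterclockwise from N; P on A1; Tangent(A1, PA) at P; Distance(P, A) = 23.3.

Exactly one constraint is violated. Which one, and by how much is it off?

Distance(P, A) = 23.3 — off by 4.70.

V = (0.00, 0.00) ✓; V.y = 0.00, N.y = 0.00 ✓; |VN| = 33.60 ✓; ∠(UN, NV) = 90.00° ✓; |UN| = 7.600 ✓; bearing(U→P) − bearing(U→N) = 131.0° ✓; |UP| = 7.600 ✓; ∠(UP, PA) = 90.00° ✓; |PA| = 28.00 ✗.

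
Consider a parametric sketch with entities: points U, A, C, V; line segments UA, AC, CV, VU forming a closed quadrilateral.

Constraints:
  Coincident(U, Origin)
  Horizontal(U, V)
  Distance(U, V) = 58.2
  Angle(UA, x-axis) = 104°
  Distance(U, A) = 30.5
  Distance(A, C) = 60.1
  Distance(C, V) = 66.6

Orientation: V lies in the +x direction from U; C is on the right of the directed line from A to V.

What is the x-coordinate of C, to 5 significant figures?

-1.1673

Checks: U = (0.00, 0.00) ✓; |AC| = 60.10 ✓; |CV| = 66.60 ✓.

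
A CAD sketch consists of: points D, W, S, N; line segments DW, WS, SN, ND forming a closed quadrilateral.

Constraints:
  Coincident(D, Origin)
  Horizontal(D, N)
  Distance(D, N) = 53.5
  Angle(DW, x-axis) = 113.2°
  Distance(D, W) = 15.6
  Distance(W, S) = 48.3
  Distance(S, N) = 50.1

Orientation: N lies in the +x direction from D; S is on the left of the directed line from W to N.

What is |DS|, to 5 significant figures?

54.706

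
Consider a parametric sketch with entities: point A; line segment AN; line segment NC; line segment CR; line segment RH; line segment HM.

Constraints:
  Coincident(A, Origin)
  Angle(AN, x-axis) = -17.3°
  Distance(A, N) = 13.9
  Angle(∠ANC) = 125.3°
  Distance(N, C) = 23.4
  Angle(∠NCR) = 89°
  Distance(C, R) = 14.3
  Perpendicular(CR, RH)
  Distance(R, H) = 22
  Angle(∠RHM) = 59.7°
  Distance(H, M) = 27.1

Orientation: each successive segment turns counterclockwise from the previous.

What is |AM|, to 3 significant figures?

31.1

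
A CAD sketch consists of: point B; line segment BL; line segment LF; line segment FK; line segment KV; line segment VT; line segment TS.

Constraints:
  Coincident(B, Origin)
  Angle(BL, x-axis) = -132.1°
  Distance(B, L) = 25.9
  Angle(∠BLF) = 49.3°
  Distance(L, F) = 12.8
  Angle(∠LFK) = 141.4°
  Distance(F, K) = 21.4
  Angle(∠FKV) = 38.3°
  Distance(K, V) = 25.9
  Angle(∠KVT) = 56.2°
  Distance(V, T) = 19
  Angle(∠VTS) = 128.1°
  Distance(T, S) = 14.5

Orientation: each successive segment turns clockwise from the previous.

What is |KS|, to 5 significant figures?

16.898

∠KVT = 56.2° gives VT at 153.10° from the x-axis; with |VT| = 19.0, T = (-21.651, -5.3683). ∠VTS = 128.1° gives TS at 101.20° from the x-axis; with |TS| = 14.5, S = (-24.468, 8.8556). Then |KS| = |S − K| = 16.898.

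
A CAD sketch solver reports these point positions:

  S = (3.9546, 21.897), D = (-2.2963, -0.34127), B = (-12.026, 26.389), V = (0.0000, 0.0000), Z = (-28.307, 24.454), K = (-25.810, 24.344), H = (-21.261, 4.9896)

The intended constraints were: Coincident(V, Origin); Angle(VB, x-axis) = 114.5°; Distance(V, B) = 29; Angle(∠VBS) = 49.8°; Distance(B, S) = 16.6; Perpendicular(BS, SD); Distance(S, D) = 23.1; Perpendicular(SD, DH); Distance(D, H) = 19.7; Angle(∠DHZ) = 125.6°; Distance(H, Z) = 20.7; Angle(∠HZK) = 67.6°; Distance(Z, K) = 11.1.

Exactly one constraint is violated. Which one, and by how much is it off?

Distance(Z, K) = 11.1 — off by 8.60.

V = (0.00, 0.00) ✓; VB at 114.5° ✓; |VB| = 29.00 ✓; ∠VBS = 49.80° ✓; |BS| = 16.60 ✓; ∠(BS, SD) = 90.00° ✓; |SD| = 23.10 ✓; ∠(SD, DH) = 90.00° ✓; |DH| = 19.70 ✓; ∠DHZ = 125.6° ✓; |HZ| = 20.70 ✓; ∠HZK = 67.58° ✓; |ZK| = 2.499 ✗.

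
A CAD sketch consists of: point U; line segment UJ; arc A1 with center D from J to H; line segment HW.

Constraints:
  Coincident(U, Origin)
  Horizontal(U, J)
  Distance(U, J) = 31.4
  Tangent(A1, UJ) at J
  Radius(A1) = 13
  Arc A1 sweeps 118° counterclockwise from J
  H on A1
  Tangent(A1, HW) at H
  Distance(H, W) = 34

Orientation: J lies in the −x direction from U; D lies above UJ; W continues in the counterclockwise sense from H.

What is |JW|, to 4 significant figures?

49.33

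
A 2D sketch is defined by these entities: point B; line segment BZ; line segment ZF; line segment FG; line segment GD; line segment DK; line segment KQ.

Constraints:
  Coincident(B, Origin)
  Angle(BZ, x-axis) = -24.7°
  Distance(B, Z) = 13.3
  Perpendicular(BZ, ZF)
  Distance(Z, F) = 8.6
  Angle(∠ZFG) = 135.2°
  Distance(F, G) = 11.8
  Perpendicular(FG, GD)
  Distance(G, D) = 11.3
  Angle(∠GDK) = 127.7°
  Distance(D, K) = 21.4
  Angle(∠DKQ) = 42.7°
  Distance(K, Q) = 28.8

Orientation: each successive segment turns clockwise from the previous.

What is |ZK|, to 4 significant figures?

18.35

B is at the origin; BZ runs at -24.7° with length 13.3, so Z = (12.08, -5.558). The perpendicularity gives ZF at right angles to BZ, so ZF runs at -114.7°; with |ZF| = 8.6, F = (8.490, -13.37). ∠ZFG = 135.2° gives FG at -159.5° from the x-axis; with |FG| = 11.8, G = (-2.563, -17.50). FG ⟂ GD, so GD runs at 110.5°; with |GD| = 11.3, D = (-6.521, -6.919). ∠GDK = 127.7° gives DK at 58.20° from the x-axis; with |DK| = 21.4, K = (4.756, 11.27). Then |ZK| = |K − Z| = 18.35.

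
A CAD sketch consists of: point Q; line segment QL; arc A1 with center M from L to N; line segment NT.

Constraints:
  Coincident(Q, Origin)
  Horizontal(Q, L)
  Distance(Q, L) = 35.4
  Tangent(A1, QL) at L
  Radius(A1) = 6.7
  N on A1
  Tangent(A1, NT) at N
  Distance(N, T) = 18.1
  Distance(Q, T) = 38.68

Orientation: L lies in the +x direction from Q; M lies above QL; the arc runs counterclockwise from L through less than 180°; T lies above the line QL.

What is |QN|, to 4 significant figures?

42.08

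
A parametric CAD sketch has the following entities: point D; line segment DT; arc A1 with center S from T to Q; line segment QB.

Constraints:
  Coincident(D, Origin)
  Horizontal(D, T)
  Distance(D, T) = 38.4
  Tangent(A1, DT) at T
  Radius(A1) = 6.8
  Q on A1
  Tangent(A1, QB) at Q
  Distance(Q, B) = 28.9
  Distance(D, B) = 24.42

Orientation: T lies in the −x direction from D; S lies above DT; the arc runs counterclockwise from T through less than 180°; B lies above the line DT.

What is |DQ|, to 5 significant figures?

33.899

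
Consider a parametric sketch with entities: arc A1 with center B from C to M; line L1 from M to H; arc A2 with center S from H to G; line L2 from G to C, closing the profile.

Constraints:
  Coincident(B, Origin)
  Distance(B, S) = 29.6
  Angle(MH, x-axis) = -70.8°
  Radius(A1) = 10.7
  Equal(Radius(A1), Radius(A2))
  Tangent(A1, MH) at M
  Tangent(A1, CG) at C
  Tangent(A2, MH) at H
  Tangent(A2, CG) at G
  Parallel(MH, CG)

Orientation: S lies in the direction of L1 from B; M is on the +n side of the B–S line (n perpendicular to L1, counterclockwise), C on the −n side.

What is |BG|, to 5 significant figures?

31.475

The slot axis is L1's direction at -70.8°, so u = (cos -70.8°, sin -70.8°) = (0.32887, -0.94438) and n = (−sin -70.8°, cos -70.8°) = (0.94438, 0.32887). B is at the origin and S lies 29.6 along u from B, so S = 29.6·u = (9.7345, -27.954). Tangency of A1 to both parallel lines with radius 10.7 puts M and C at B ± 10.7·n: M = (10.105, 3.5189), C = (-10.105, -3.5189). Equal radii place H and G the same way about S: H = S + 10.7·n = (19.839, -24.435), G = S − 10.7·n = (-0.37037, -31.472). Then |BG| = |G − B| = 31.475.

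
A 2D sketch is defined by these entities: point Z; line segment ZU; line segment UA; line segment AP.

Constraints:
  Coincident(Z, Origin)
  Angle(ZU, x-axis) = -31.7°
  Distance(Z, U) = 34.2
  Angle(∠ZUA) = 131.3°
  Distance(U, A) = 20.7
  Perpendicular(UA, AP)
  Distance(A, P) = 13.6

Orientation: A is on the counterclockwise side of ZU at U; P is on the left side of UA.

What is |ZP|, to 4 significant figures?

44.93

Z is at the origin; ZU runs at -31.7° with length 34.2, so U = 34.2·(cos -31.7°, sin -31.7°) = (29.10, -17.97). ∠ZUA = 131.3°, so UA runs at -31.7° + (180° − 131.3°) = 17.00° from the x-axis; with |UA| = 20.7, A = U + 20.7·(cos 17.00°, sin 17.00°) = (48.89, -11.92). The perpendicularity gives AP at right angles to UA; with |AP| = 13.6 on the left of UA, P = A + 13.6·(-0.2924, 0.9563) = (44.92, 1.087). Then |ZP| = |P − Z| = 44.93.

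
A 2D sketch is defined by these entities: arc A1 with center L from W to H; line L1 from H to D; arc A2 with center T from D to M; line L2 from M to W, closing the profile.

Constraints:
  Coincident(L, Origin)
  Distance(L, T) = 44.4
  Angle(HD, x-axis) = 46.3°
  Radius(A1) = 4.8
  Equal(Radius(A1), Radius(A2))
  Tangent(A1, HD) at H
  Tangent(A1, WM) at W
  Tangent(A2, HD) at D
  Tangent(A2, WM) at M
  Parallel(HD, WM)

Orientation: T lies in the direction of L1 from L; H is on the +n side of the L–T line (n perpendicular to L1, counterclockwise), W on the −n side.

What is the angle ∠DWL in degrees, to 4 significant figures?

77.80°

Tangency of A1 to both parallel lines with radius 4.8 puts H and W at L ± 4.8·n: H = (-3.470, 3.316), W = (3.470, -3.316). Equal radii place D and M the same way about T: D = T + 4.8·n = (27.20, 35.42), M = T − 4.8·n = (34.15, 28.78). Then cos ∠DWL = WD·WL / (|WD||WL|), giving 77.80°.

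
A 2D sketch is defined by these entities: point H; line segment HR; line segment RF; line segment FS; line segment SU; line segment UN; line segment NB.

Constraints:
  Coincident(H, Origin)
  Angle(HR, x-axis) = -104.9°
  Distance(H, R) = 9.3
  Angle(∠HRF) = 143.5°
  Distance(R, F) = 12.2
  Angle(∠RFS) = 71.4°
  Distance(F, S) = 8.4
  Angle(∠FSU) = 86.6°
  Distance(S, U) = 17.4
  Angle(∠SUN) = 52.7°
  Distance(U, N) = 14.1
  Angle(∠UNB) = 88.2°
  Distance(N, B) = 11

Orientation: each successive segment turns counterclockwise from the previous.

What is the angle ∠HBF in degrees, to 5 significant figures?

114.68°

H is at the origin; HR runs at -104.9° with length 9.3, so R = (-2.3913, -8.9873). ∠HRF = 143.5° gives RF at -68.400° from the x-axis; with |RF| = 12.2, F = (2.0998, -20.331). ∠RFS = 71.4° gives FS at 40.200° from the x-axis; with |FS| = 8.4, S = (8.5157, -14.909). ∠FSU = 86.6° gives SU at 133.60° from the x-axis; with |SU| = 17.4, U = (-3.4837, -2.3081). ∠SUN = 52.7° gives UN at -99.100° from the x-axis; with |UN| = 14.1, N = (-5.7137, -16.231). ∠UNB = 88.2° gives NB at -7.3000° from the x-axis; with |NB| = 11.0, B = (5.1971, -17.628). Then cos ∠HBF = BH·BF / (|BH||BF|), giving 114.68°.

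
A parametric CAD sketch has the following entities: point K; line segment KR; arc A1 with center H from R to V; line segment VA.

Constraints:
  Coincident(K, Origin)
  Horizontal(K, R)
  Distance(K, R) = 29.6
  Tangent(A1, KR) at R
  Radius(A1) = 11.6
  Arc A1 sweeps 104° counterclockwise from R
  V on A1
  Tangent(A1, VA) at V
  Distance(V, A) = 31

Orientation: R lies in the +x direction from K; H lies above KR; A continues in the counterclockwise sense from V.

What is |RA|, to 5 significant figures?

44.644

K is at the origin; KR is horizontal with |KR| = 29.6 and R on the +x side, so R = (29.600, 0.0000). The tangent condition forces HR to be normal to KR, so H = R + (0, 11.6) = (29.600, 11.600). On A1, R sits at bearing -90° from H; a 104° counterclockwise sweep puts V at bearing 14°, so V = H + 11.6·(cos 14°, sin 14°) = (40.855, 14.406). The tangent condition forces HV to be normal to VA, so VA runs along (−sin 14°, cos 14°); with |VA| = 31.0, A = (33.356, 44.485). Then |RA| = |A − R| = 44.644.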